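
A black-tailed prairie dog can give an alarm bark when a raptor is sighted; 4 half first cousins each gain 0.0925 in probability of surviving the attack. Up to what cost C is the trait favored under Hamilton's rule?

r to a half first cousin = 0.0625 (half first cousins share one grandparent — one path of length 4: r = (1/2)^4 = 1/16).
Hamilton's rule: n·r·B > C, so the trait is favored while C < n·r·B = 4·0.0625·0.0925 = 0.023125.

0.023125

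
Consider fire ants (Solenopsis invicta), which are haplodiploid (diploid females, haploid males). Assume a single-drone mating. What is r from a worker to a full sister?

Haplodiploid full sisters inherit their father's entire haploid genome identically (contributing 1/2) and on average half of their mother's contribution (1/2 · 1/2 = 1/4); r = 1/2 + 1/4 = 3/4.

0.75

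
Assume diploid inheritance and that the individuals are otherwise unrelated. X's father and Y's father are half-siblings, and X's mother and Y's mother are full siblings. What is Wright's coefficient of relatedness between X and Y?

Wright's path rule: contributions from independent ancestry routes add.
X and Y are related in two ways: half first cousins through their fathers (r = 1/16) and first cousins through their mothers (r = 1/8).
r = 1/16 + 1/8 = 0.1875.

0.1875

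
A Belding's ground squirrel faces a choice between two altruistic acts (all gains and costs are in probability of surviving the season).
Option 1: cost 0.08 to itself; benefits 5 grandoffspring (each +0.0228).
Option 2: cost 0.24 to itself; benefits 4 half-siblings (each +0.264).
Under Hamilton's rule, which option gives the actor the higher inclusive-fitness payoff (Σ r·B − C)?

Option 1: r to a grandoffspring = 0.25.
Option 1: Σ r·B − C = (5·0.25·0.0228) − 0.08 = -0.0515.
Option 2: r to a half-sibling = 0.25.
Option 2: Σ r·B − C = (4·0.25·0.264) − 0.24 = 0.024.
Option 2 has the higher net inclusive-fitness payoff.

Option 2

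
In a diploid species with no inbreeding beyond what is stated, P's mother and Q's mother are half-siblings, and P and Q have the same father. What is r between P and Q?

0.3125

With two independent routes of shared ancestry, r is the sum of the two contributions.
P and Q are related in two ways: half first cousins through their mothers (r = 1/16) and half-sibs through their shared father (r = 1/4).
r = 1/16 + 1/4 = 0.3125.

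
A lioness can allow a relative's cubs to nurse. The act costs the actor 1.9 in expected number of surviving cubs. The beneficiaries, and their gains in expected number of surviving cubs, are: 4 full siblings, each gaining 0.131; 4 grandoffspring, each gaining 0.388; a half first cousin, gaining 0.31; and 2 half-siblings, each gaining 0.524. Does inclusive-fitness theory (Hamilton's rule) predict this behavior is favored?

No

Hamilton's rule: the trait is favored when the sum of r·B over every recipient exceeds the actor's cost C.
r to a full sibling = 0.5 (full sibs share both parents — two paths of length 2: r = 2·(1/2)^2 = 1/2).
r to a grandoffspring = 0.25 (two parent–offspring links: r = (1/2)^2 = 1/4).
r to a half first cousin = 1/16 (half first cousins share one grandparent — one path of length 4: r = (1/2)^4 = 1/16).
r to a half-sibling = 1/4 (half-sibs share one parent — one path of length 2: r = (1/2)^2 = 1/4).
Summing one r·B term per recipient: 4·0.5·0.131 + 4·0.25·0.388 + 1·0.0625·0.31 + 2·0.25·0.524 = 0.931375.
0.931375 < 1.9: the indirect benefit is less than the cost.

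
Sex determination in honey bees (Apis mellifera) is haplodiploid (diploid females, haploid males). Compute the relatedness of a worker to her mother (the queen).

One meiotic link between diploid queen and diploid daughter: r = 1/2.

0.5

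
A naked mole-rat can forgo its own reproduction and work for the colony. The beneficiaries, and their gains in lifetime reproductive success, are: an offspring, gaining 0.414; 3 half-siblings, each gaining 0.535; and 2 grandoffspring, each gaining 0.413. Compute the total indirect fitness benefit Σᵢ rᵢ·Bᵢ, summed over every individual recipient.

0.81475

r to an offspring = 0.5 (one parent–offspring link: r = (1/2)^1 = 1/2).
r to a half-sibling = 1/4 (half-sibs share one parent — one path of length 2: r = (1/2)^2 = 1/4).
r to a grandoffspring = 0.25 (two parent–offspring links: r = (1/2)^2 = 1/4).
Summing one r·B term per recipient: 1·0.5·0.414 + 3·0.25·0.535 + 2·0.25·0.413 = 0.81475.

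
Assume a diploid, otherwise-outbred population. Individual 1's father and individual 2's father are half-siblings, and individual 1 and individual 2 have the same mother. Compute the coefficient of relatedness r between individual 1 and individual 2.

0.3125

Wright's path rule: contributions from independent ancestry routes add.
Individual 1 and individual 2 are related in two ways: half first cousins through their fathers (r = 1/16) and half-sibs through their shared mother (r = 1/4).
r = 1/16 + 1/4 = 5/16 = 0.3125.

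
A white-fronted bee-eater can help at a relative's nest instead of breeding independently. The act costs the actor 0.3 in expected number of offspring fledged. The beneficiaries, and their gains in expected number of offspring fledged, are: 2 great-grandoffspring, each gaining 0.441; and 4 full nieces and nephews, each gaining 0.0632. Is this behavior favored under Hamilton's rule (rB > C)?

No

Hamilton's rule: the trait is favored when the sum of r·B over every recipient exceeds the actor's cost C.
r to a great-grandoffspring = 1/8 (three parent–offspring links: r = (1/2)^3 = 1/8).
r to a full niece or nephew = 1/4 (full aunt/uncle↔niece/nephew: two paths of length 3 through the shared grandparent pair: r = 2·(1/2)^3 = 1/4).
Summing one r·B term per recipient: 2·0.125·0.441 + 4·0.25·0.0632 = 0.17345.
0.17345 < 0.3: the indirect benefit is less than the cost.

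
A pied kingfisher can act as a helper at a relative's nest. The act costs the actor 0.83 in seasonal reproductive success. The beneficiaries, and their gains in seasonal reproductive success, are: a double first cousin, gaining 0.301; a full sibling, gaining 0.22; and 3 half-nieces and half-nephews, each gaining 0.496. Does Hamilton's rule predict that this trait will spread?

No

Hamilton's rule: the trait is favored when the sum of r·B over every recipient exceeds the actor's cost C.
r to a double first cousin = 0.25 (double first cousins share both grandparent pairs — four paths of length 4: r = 4·(1/2)^4 = 1/4).
r to a full sibling = 0.5 (full sibs share both parents — two paths of length 2: r = 2·(1/2)^2 = 1/2).
r to a half-niece or half-nephew = 0.125 (half-aunt/uncle↔niece/nephew: one path of length 3: r = (1/2)^3 = 1/8).
Summing one r·B term per recipient: 1·0.25·0.301 + 1·0.5·0.22 + 3·0.125·0.496 = 0.37125.
0.37125 < 0.83: the indirect benefit is less than the cost.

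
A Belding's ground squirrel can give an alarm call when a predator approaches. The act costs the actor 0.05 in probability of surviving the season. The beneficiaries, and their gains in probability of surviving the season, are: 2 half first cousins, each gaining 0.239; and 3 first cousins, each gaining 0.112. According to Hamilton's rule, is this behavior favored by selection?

Hamilton's rule: the trait is favored when the sum of r·B over every recipient exceeds the actor's cost C.
r to a half first cousin = 1/16 (half first cousins share one grandparent — one path of length 4: r = (1/2)^4 = 1/16).
r to a first cousin = 0.125 (first cousins share one grandparent pair — two paths of length 4: r = 2·(1/2)^4 = 1/8).
Summing one r·B term per recipient: 2·0.0625·0.239 + 3·0.125·0.112 = 0.071875.
0.071875 > 0.05: the indirect benefit exceeds the cost.

Yes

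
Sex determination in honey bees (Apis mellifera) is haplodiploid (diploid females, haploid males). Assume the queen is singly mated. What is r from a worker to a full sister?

Haplodiploid full sisters inherit their father's entire haploid genome identically (contributing 1/2) and on average half of their mother's contribution (1/2 · 1/2 = 1/4); r = 1/2 + 1/4 = 3/4.

0.75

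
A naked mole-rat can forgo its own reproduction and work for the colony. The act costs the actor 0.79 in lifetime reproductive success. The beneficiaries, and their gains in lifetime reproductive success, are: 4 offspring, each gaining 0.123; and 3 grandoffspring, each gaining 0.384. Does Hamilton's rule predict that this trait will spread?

Hamilton's rule: the trait is favored when the sum of r·B over every recipient exceeds the actor's cost C.
r to an offspring = 0.5 (one parent–offspring link: r = (1/2)^1 = 1/2).
r to a grandoffspring = 1/4 (two parent–offspring links: r = (1/2)^2 = 1/4).
Summing one r·B term per recipient: 4·0.5·0.123 + 3·0.25·0.384 = 0.534.
0.534 < 0.79: the indirect benefit is less than the cost.

No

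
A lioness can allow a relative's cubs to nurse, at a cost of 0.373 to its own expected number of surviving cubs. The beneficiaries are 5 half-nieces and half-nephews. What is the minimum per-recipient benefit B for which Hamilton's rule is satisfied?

0.5968

r to a half-niece or half-nephew = 0.125 (half-aunt/uncle↔niece/nephew: one path of length 3: r = (1/2)^3 = 1/8).
Hamilton's rule with n recipients of equal r: n·r·B > C, so B > C/(n·r) = 0.373/(5·0.125) = 0.5968.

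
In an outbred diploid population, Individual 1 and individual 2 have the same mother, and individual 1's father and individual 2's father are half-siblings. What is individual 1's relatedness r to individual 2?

0.3125

Independent pedigree routes through distinct common ancestors add.
Individual 1 and individual 2 are related in two ways: half-sibs through their shared mother (r = 1/4) and half first cousins through their fathers (r = 1/16).
r = 1/4 + 1/16 = 0.3125.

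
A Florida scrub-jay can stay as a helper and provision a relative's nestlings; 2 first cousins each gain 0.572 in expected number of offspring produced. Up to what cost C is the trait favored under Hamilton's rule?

r to a first cousin = 0.125 (first cousins share one grandparent pair — two paths of length 4: r = 2·(1/2)^4 = 1/8).
Hamilton's rule: n·r·B > C, so the trait is favored while C < n·r·B = 2·0.125·0.572 = 0.143.

0.143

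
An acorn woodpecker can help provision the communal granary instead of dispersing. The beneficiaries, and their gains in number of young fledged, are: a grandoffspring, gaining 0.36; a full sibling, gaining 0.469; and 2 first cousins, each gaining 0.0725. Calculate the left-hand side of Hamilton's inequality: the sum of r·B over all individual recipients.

0.342625

r to a grandoffspring = 0.25 (two parent–offspring links: r = (1/2)^2 = 1/4).
r to a full sibling = 0.5 (full sibs share both parents — two paths of length 2: r = 2·(1/2)^2 = 1/2).
r to a first cousin = 1/8 (first cousins share one grandparent pair — two paths of length 4: r = 2·(1/2)^4 = 1/8).
Summing one r·B term per recipient: 1·0.25·0.36 + 1·0.5·0.469 + 2·0.125·0.0725 = 0.342625.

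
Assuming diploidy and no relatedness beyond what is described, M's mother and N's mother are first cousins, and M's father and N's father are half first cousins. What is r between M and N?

0.046875

Independent pedigree routes through distinct common ancestors add.
M and N are related in two ways: second cousins through their mothers (r = 1/32) and half second cousins through their fathers (r = 1/64).
r = 1/32 + 1/64 = 0.046875.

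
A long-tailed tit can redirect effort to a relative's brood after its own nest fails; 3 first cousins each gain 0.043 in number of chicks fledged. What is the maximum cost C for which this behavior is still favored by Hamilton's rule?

0.016125

r to a first cousin = 0.125 (first cousins share one grandparent pair — two paths of length 4: r = 2·(1/2)^4 = 1/8).
Hamilton's rule: n·r·B > C, so the trait is favored while C < n·r·B = 3·0.125·0.043 = 0.016125.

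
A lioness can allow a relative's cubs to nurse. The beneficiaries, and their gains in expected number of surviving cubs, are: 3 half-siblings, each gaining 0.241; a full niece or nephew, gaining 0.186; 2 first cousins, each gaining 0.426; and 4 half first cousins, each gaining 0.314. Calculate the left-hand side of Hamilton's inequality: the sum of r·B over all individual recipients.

0.41225

r to a half-sibling = 1/4 (half-sibs share one parent — one path of length 2: r = (1/2)^2 = 1/4).
r to a full niece or nephew = 1/4 (full aunt/uncle↔niece/nephew: two paths of length 3 through the shared grandparent pair: r = 2·(1/2)^3 = 1/4).
r to a first cousin = 0.125 (first cousins share one grandparent pair — two paths of length 4: r = 2·(1/2)^4 = 1/8).
r to a half first cousin = 1/16 (half first cousins share one grandparent — one path of length 4: r = (1/2)^4 = 1/16).
Summing one r·B term per recipient: 3·0.25·0.241 + 1·0.25·0.186 + 2·0.125·0.426 + 4·0.0625·0.314 = 0.41225.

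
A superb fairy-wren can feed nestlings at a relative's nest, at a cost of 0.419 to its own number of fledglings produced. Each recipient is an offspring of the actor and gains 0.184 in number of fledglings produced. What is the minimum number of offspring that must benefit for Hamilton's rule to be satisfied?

5

r to an offspring = 1/2 (one parent–offspring link: r = (1/2)^1 = 1/2).
Hamilton's rule: n·r·B > C  ⇒  n > C/(r·B) = 0.419/(0.5·0.184) = 4.554.
The smallest integer exceeding 4.554 is 5.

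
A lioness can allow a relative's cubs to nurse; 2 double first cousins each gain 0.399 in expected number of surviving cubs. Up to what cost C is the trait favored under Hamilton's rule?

0.1995

r to a double first cousin = 0.25 (double first cousins share both grandparent pairs — four paths of length 4: r = 4·(1/2)^4 = 1/4).
Hamilton's rule: n·r·B > C, so the trait is favored while C < n·r·B = 2·0.25·0.399 = 0.1995.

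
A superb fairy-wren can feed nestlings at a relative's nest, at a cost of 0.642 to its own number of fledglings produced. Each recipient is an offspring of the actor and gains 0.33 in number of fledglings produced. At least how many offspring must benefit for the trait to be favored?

4

r to an offspring = 1/2 (one parent–offspring link: r = (1/2)^1 = 1/2).
Hamilton's rule: n·r·B > C  ⇒  n > C/(r·B) = 0.642/(0.5·0.33) = 3.891.
The smallest integer exceeding 3.891 is 4.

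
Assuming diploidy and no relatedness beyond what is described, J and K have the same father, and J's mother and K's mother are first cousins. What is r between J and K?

Independent pedigree routes through distinct common ancestors add.
J and K are related in two ways: half-sibs through their shared father (r = 1/4) and second cousins through their mothers (r = 1/32).
r = 1/4 + 1/32 = 0.28125.

0.28125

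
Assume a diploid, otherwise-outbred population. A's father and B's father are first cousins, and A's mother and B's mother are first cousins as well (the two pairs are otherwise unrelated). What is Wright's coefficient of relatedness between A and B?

0.0625

With two independent routes of shared ancestry, r is the sum of the two contributions.
A and B are related in two ways: second cousins through their fathers (r = 1/32) and second cousins through their mothers (r = 1/32).
r = 1/32 + 1/32 = 0.0625.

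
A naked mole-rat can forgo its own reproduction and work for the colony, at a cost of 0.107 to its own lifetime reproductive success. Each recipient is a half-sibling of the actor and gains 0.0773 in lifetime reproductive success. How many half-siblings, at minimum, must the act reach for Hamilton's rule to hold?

r to a half-sibling = 1/4 (half-sibs share one parent — one path of length 2: r = (1/2)^2 = 1/4).
Hamilton's rule: n·r·B > C  ⇒  n > C/(r·B) = 0.107/(0.25·0.0773) = 5.537.
The smallest integer exceeding 5.537 is 6.

6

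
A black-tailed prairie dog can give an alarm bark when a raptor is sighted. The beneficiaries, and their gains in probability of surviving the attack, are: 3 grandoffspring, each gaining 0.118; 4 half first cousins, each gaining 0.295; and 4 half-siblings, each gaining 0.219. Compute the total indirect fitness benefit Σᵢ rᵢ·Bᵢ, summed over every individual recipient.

r to a grandoffspring = 0.25 (two parent–offspring links: r = (1/2)^2 = 1/4).
r to a half first cousin = 0.0625 (half first cousins share one grandparent — one path of length 4: r = (1/2)^4 = 1/16).
r to a half-sibling = 1/4 (half-sibs share one parent — one path of length 2: r = (1/2)^2 = 1/4).
Summing one r·B term per recipient: 3·0.25·0.118 + 4·0.0625·0.295 + 4·0.25·0.219 = 0.38125.

0.38125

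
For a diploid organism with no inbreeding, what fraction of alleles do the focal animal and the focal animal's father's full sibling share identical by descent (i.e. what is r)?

Each parent–offspring link contributes a factor of 1/2, and independent paths through distinct common ancestors add.
Full aunt/uncle↔niece/nephew: two paths of length 3 through the shared grandparent pair: r = 2·(1/2)^3 = 1/4.

0.25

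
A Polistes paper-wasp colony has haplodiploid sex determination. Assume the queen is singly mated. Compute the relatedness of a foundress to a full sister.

0.75

Haplodiploid full sisters inherit their father's entire haploid genome identically (contributing 1/2) and on average half of their mother's contribution (1/2 · 1/2 = 1/4); r = 1/2 + 1/4 = 3/4.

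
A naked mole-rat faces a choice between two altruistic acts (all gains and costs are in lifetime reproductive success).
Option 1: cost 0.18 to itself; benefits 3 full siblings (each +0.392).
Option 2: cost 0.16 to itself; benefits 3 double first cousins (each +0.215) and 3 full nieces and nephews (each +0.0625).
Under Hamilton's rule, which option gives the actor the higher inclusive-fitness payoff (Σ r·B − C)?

Option 1

Option 1: r to a full sibling = 0.5.
Option 1: Σ r·B − C = (3·0.5·0.392) − 0.18 = 0.408.
Option 2: r to a double first cousin = 0.25.
Option 2: r to a full niece or nephew = 0.25.
Option 2: Σ r·B − C = (3·0.25·0.215 + 3·0.25·0.0625) − 0.16 = 0.048125.
Option 1 has the higher net inclusive-fitness payoff.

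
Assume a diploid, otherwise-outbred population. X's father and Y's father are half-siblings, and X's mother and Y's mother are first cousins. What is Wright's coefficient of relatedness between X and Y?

With two independent routes of shared ancestry, r is the sum of the two contributions.
X and Y are related in two ways: half first cousins through their fathers (r = 1/16) and second cousins through their mothers (r = 1/32).
r = 1/16 + 1/32 = 3/32 = 0.09375.

0.09375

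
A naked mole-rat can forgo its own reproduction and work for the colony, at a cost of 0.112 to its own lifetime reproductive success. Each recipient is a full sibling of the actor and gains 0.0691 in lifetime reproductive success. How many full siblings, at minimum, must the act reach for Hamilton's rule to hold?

r to a full sibling = 0.5 (full sibs share both parents — two paths of length 2: r = 2·(1/2)^2 = 1/2).
Hamilton's rule: n·r·B > C  ⇒  n > C/(r·B) = 0.112/(0.5·0.0691) = 3.242.
The smallest integer exceeding 3.242 is 4.

4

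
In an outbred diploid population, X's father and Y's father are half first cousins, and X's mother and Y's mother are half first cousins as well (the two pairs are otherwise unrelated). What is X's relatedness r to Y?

Wright's path rule: contributions from independent ancestry routes add.
X and Y are related in two ways: half second cousins through their fathers (r = 1/64) and half second cousins through their mothers (r = 1/64).
r = 1/64 + 1/64 = 1/32 = 0.03125.

0.03125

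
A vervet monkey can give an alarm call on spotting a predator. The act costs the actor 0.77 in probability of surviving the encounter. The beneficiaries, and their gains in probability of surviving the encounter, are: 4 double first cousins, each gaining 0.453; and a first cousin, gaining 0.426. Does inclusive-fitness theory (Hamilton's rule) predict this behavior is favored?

No

Hamilton's rule: the trait is favored when the sum of r·B over every recipient exceeds the actor's cost C.
r to a double first cousin = 1/4 (double first cousins share both grandparent pairs — four paths of length 4: r = 4·(1/2)^4 = 1/4).
r to a first cousin = 0.125 (first cousins share one grandparent pair — two paths of length 4: r = 2·(1/2)^4 = 1/8).
Summing one r·B term per recipient: 4·0.25·0.453 + 1·0.125·0.426 = 0.50625.
0.50625 < 0.77: the indirect benefit is less than the cost.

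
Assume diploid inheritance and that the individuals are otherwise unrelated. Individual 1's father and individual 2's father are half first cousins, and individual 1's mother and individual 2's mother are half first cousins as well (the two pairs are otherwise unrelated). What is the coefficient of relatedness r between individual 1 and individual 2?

Wright's path rule: contributions from independent ancestry routes add.
Individual 1 and individual 2 are related in two ways: half second cousins through their fathers (r = 1/64) and half second cousins through their mothers (r = 1/64).
r = 1/64 + 1/64 = 1/32 = 0.03125.

0.03125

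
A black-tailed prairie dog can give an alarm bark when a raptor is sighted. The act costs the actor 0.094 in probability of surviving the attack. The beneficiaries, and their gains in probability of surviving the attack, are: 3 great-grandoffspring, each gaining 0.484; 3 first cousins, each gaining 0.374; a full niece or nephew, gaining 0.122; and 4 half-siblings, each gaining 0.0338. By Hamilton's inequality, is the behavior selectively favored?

Yes

Hamilton's rule: the trait is favored when the sum of r·B over every recipient exceeds the actor's cost C.
r to a great-grandoffspring = 0.125 (three parent–offspring links: r = (1/2)^3 = 1/8).
r to a first cousin = 1/8 (first cousins share one grandparent pair — two paths of length 4: r = 2·(1/2)^4 = 1/8).
r to a full niece or nephew = 0.25 (full aunt/uncle↔niece/nephew: two paths of length 3 through the shared grandparent pair: r = 2·(1/2)^3 = 1/4).
r to a half-sibling = 1/4 (half-sibs share one parent — one path of length 2: r = (1/2)^2 = 1/4).
Summing one r·B term per recipient: 3·0.125·0.484 + 3·0.125·0.374 + 1·0.25·0.122 + 4·0.25·0.0338 = 0.38605.
0.38605 > 0.094: the indirect benefit exceeds the cost.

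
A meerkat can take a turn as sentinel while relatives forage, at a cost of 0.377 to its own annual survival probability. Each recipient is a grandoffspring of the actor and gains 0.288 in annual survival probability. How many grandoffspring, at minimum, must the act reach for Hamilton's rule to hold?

6

r to a grandoffspring = 1/4 (two parent–offspring links: r = (1/2)^2 = 1/4).
Hamilton's rule: n·r·B > C  ⇒  n > C/(r·B) = 0.377/(0.25·0.288) = 5.236.
The smallest integer exceeding 5.236 is 6.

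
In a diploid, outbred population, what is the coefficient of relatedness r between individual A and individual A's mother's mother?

0.25

Each parent–offspring link contributes a factor of 1/2, and independent paths through distinct common ancestors add.
Two parent–offspring links: r = (1/2)^2 = 1/4.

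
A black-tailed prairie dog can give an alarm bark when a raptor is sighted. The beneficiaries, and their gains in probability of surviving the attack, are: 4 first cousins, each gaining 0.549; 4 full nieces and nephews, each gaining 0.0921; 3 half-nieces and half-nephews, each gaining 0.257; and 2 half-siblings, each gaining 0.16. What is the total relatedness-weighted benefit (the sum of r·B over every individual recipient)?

0.542975

r to a first cousin = 0.125 (first cousins share one grandparent pair — two paths of length 4: r = 2·(1/2)^4 = 1/8).
r to a full niece or nephew = 0.25 (full aunt/uncle↔niece/nephew: two paths of length 3 through the shared grandparent pair: r = 2·(1/2)^3 = 1/4).
r to a half-niece or half-nephew = 1/8 (half-aunt/uncle↔niece/nephew: one path of length 3: r = (1/2)^3 = 1/8).
r to a half-sibling = 1/4 (half-sibs share one parent — one path of length 2: r = (1/2)^2 = 1/4).
Summing one r·B term per recipient: 4·0.125·0.549 + 4·0.25·0.0921 + 3·0.125·0.257 + 2·0.25·0.16 = 0.542975.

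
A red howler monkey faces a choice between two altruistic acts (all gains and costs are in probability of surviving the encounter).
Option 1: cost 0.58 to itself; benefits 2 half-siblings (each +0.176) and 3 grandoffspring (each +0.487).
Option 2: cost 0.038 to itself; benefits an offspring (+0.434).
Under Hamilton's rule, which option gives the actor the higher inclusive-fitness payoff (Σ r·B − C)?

Option 1: r to a half-sibling = 0.25.
Option 1: r to a grandoffspring = 0.25.
Option 1: Σ r·B − C = (2·0.25·0.176 + 3·0.25·0.487) − 0.58 = -0.12675.
Option 2: r to an offspring = 0.5.
Option 2: Σ r·B − C = (1·0.5·0.434) − 0.038 = 0.179.
Option 2 has the higher net inclusive-fitness payoff.

Option 2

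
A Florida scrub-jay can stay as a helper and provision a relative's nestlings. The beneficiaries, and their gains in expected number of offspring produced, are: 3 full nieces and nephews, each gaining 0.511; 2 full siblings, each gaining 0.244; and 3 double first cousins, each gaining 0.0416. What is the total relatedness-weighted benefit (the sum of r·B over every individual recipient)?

r to a full niece or nephew = 1/4 (full aunt/uncle↔niece/nephew: two paths of length 3 through the shared grandparent pair: r = 2·(1/2)^3 = 1/4).
r to a full sibling = 1/2 (full sibs share both parents — two paths of length 2: r = 2·(1/2)^2 = 1/2).
r to a double first cousin = 0.25 (double first cousins share both grandparent pairs — four paths of length 4: r = 4·(1/2)^4 = 1/4).
Summing one r·B term per recipient: 3·0.25·0.511 + 2·0.5·0.244 + 3·0.25·0.0416 = 0.65845.

0.65845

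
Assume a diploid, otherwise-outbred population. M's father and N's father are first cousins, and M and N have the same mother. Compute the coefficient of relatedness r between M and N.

0.28125

Relatedness sums over independent paths through distinct common ancestors.
M and N are related in two ways: second cousins through their fathers (r = 1/32) and half-sibs through their shared mother (r = 1/4).
r = 1/32 + 1/4 = 0.28125.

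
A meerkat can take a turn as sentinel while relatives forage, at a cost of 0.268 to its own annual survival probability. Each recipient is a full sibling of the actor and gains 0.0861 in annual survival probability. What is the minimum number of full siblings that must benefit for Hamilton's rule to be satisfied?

r to a full sibling = 1/2 (full sibs share both parents — two paths of length 2: r = 2·(1/2)^2 = 1/2).
Hamilton's rule: n·r·B > C  ⇒  n > C/(r·B) = 0.268/(0.5·0.0861) = 6.225.
The smallest integer exceeding 6.225 is 7.

7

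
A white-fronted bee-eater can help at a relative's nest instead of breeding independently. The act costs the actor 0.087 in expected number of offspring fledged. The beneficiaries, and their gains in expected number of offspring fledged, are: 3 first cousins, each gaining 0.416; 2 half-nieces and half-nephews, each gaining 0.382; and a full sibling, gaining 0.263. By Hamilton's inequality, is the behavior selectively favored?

Yes

Hamilton's rule: the trait is favored when the sum of r·B over every recipient exceeds the actor's cost C.
r to a first cousin = 1/8 (first cousins share one grandparent pair — two paths of length 4: r = 2·(1/2)^4 = 1/8).
r to a half-niece or half-nephew = 0.125 (half-aunt/uncle↔niece/nephew: one path of length 3: r = (1/2)^3 = 1/8).
r to a full sibling = 1/2 (full sibs share both parents — two paths of length 2: r = 2·(1/2)^2 = 1/2).
Summing one r·B term per recipient: 3·0.125·0.416 + 2·0.125·0.382 + 1·0.5·0.263 = 0.383.
0.383 > 0.087: the indirect benefit exceeds the cost.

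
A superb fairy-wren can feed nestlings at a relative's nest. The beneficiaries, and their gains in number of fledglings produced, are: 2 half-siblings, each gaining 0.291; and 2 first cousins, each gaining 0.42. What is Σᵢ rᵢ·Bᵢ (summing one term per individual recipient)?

0.2505

r to a half-sibling = 1/4 (half-sibs share one parent — one path of length 2: r = (1/2)^2 = 1/4).
r to a first cousin = 0.125 (first cousins share one grandparent pair — two paths of length 4: r = 2·(1/2)^4 = 1/8).
Summing one r·B term per recipient: 2·0.25·0.291 + 2·0.125·0.42 = 0.2505.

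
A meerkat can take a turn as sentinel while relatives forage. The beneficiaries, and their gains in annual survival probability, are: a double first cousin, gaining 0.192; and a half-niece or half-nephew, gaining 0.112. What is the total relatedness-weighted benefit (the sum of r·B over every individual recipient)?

0.062

r to a double first cousin = 0.25 (double first cousins share both grandparent pairs — four paths of length 4: r = 4·(1/2)^4 = 1/4).
r to a half-niece or half-nephew = 0.125 (half-aunt/uncle↔niece/nephew: one path of length 3: r = (1/2)^3 = 1/8).
Summing one r·B term per recipient: 1·0.25·0.192 + 1·0.125·0.112 = 0.062.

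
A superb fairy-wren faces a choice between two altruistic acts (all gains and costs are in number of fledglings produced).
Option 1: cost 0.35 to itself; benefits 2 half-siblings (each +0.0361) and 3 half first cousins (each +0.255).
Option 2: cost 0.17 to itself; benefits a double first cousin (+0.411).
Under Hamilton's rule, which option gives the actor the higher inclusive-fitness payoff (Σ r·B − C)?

Option 2

Option 1: r to a half-sibling = 0.25.
Option 1: r to a half first cousin = 0.0625.
Option 1: Σ r·B − C = (2·0.25·0.0361 + 3·0.0625·0.255) − 0.35 = -0.2841375.
Option 2: r to a double first cousin = 0.25.
Option 2: Σ r·B − C = (1·0.25·0.411) − 0.17 = -0.06725.
Option 2 has the higher net inclusive-fitness payoff.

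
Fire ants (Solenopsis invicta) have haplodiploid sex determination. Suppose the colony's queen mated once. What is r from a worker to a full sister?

Haplodiploid full sisters inherit their father's entire haploid genome identically (contributing 1/2) and on average half of their mother's contribution (1/2 · 1/2 = 1/4); r = 1/2 + 1/4 = 3/4.

0.75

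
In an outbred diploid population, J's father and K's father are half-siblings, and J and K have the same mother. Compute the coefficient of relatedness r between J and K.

With two independent routes of shared ancestry, r is the sum of the two contributions.
J and K are related in two ways: half first cousins through their fathers (r = 1/16) and half-sibs through their shared mother (r = 1/4).
r = 1/16 + 1/4 = 0.3125.

0.3125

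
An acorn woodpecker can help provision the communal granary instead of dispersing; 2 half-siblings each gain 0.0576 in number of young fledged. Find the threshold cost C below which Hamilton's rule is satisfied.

r to a half-sibling = 0.25 (half-sibs share one parent — one path of length 2: r = (1/2)^2 = 1/4).
Hamilton's rule: n·r·B > C, so the trait is favored while C < n·r·B = 2·0.25·0.0576 = 0.0288.

0.0288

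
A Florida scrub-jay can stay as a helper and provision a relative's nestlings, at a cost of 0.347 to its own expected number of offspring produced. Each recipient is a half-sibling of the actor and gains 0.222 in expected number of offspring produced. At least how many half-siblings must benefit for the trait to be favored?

7

r to a half-sibling = 0.25 (half-sibs share one parent — one path of length 2: r = (1/2)^2 = 1/4).
Hamilton's rule: n·r·B > C  ⇒  n > C/(r·B) = 0.347/(0.25·0.222) = 6.252.
The smallest integer exceeding 6.252 is 7.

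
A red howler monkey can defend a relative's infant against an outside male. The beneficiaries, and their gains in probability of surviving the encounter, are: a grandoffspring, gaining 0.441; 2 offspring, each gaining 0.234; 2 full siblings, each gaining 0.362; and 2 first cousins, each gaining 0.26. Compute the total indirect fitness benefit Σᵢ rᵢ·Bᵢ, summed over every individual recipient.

0.77125

r to a grandoffspring = 0.25 (two parent–offspring links: r = (1/2)^2 = 1/4).
r to an offspring = 1/2 (one parent–offspring link: r = (1/2)^1 = 1/2).
r to a full sibling = 0.5 (full sibs share both parents — two paths of length 2: r = 2·(1/2)^2 = 1/2).
r to a first cousin = 1/8 (first cousins share one grandparent pair — two paths of length 4: r = 2·(1/2)^4 = 1/8).
Summing one r·B term per recipient: 1·0.25·0.441 + 2·0.5·0.234 + 2·0.5·0.362 + 2·0.125·0.26 = 0.77125.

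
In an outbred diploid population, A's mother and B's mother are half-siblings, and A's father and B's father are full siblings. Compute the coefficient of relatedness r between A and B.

With two independent routes of shared ancestry, r is the sum of the two contributions.
A and B are related in two ways: half first cousins through their mothers (r = 1/16) and first cousins through their fathers (r = 1/8).
r = 1/16 + 1/8 = 3/16 = 0.1875.

0.1875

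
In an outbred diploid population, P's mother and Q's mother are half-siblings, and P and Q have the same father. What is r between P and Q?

0.3125

Wright's path rule: contributions from independent ancestry routes add.
P and Q are related in two ways: half first cousins through their mothers (r = 1/16) and half-sibs through their shared father (r = 1/4).
r = 1/16 + 1/4 = 0.3125.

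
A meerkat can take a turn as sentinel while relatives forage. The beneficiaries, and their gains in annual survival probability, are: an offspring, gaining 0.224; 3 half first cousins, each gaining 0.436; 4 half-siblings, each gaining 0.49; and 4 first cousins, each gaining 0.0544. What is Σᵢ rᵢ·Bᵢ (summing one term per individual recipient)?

0.71095

r to an offspring = 0.5 (one parent–offspring link: r = (1/2)^1 = 1/2).
r to a half first cousin = 1/16 (half first cousins share one grandparent — one path of length 4: r = (1/2)^4 = 1/16).
r to a half-sibling = 0.25 (half-sibs share one parent — one path of length 2: r = (1/2)^2 = 1/4).
r to a first cousin = 0.125 (first cousins share one grandparent pair — two paths of length 4: r = 2·(1/2)^4 = 1/8).
Summing one r·B term per recipient: 1·0.5·0.224 + 3·0.0625·0.436 + 4·0.25·0.49 + 4·0.125·0.0544 = 0.71095.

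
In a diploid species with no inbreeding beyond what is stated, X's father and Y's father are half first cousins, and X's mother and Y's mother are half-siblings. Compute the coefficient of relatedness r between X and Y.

Independent pedigree routes through distinct common ancestors add.
X and Y are related in two ways: half second cousins through their fathers (r = 1/64) and half first cousins through their mothers (r = 1/16).
r = 1/64 + 1/16 = 0.078125.

0.078125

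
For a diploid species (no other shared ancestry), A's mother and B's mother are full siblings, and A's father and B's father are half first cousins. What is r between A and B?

With two independent routes of shared ancestry, r is the sum of the two contributions.
A and B are related in two ways: first cousins through their mothers (r = 1/8) and half second cousins through their fathers (r = 1/64).
r = 1/8 + 1/64 = 9/64 = 0.140625.

0.140625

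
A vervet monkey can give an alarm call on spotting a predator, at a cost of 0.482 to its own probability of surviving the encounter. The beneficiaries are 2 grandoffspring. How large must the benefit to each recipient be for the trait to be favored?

0.964

r to a grandoffspring = 0.25 (two parent–offspring links: r = (1/2)^2 = 1/4).
Hamilton's rule with n recipients of equal r: n·r·B > C, so B > C/(n·r) = 0.482/(2·0.25) = 0.964.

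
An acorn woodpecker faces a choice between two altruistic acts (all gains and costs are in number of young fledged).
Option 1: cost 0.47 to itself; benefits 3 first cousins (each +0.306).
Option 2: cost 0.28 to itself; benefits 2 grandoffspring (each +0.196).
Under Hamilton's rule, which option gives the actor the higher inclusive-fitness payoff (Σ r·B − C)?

Option 1: r to a first cousin = 0.125.
Option 1: Σ r·B − C = (3·0.125·0.306) − 0.47 = -0.35525.
Option 2: r to a grandoffspring = 0.25.
Option 2: Σ r·B − C = (2·0.25·0.196) − 0.28 = -0.182.
Option 2 has the higher net inclusive-fitness payoff.

Option 2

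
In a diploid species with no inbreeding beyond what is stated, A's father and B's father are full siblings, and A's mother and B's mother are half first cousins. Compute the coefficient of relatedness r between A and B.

0.140625

Independent pedigree routes through distinct common ancestors add.
A and B are related in two ways: first cousins through their fathers (r = 1/8) and half second cousins through their mothers (r = 1/64).
r = 1/8 + 1/64 = 9/64 = 0.140625.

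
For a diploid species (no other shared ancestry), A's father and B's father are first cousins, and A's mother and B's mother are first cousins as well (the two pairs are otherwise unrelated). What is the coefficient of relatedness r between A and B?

0.0625

Independent pedigree routes through distinct common ancestors add.
A and B are related in two ways: second cousins through their fathers (r = 1/32) and second cousins through their mothers (r = 1/32).
r = 1/32 + 1/32 = 1/16 = 0.0625.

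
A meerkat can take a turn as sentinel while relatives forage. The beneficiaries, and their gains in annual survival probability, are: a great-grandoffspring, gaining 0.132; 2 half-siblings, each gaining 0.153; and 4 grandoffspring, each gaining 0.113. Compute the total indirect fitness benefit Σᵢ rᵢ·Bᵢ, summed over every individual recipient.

r to a great-grandoffspring = 1/8 (three parent–offspring links: r = (1/2)^3 = 1/8).
r to a half-sibling = 1/4 (half-sibs share one parent — one path of length 2: r = (1/2)^2 = 1/4).
r to a grandoffspring = 0.25 (two parent–offspring links: r = (1/2)^2 = 1/4).
Summing one r·B term per recipient: 1·0.125·0.132 + 2·0.25·0.153 + 4·0.25·0.113 = 0.206.

0.206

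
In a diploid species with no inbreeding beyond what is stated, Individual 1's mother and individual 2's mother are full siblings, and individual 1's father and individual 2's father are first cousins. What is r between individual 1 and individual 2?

0.15625

Wright's path rule: contributions from independent ancestry routes add.
Individual 1 and individual 2 are related in two ways: first cousins through their mothers (r = 1/8) and second cousins through their fathers (r = 1/32).
r = 1/8 + 1/32 = 5/32 = 0.15625.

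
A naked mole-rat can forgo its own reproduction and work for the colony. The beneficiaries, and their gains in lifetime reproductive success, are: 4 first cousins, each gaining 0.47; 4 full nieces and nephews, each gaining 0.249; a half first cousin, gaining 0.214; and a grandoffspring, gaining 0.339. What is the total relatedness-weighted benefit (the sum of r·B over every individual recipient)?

0.582125

r to a first cousin = 0.125 (first cousins share one grandparent pair — two paths of length 4: r = 2·(1/2)^4 = 1/8).
r to a full niece or nephew = 0.25 (full aunt/uncle↔niece/nephew: two paths of length 3 through the shared grandparent pair: r = 2·(1/2)^3 = 1/4).
r to a half first cousin = 1/16 (half first cousins share one grandparent — one path of length 4: r = (1/2)^4 = 1/16).
r to a grandoffspring = 1/4 (two parent–offspring links: r = (1/2)^2 = 1/4).
Summing one r·B term per recipient: 4·0.125·0.47 + 4·0.25·0.249 + 1·0.0625·0.214 + 1·0.25·0.339 = 0.582125.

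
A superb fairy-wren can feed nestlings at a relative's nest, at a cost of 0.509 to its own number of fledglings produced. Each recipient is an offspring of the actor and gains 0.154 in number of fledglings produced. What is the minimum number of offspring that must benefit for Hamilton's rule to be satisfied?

r to an offspring = 1/2 (one parent–offspring link: r = (1/2)^1 = 1/2).
Hamilton's rule: n·r·B > C  ⇒  n > C/(r·B) = 0.509/(0.5·0.154) = 6.61.
The smallest integer exceeding 6.61 is 7.

7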